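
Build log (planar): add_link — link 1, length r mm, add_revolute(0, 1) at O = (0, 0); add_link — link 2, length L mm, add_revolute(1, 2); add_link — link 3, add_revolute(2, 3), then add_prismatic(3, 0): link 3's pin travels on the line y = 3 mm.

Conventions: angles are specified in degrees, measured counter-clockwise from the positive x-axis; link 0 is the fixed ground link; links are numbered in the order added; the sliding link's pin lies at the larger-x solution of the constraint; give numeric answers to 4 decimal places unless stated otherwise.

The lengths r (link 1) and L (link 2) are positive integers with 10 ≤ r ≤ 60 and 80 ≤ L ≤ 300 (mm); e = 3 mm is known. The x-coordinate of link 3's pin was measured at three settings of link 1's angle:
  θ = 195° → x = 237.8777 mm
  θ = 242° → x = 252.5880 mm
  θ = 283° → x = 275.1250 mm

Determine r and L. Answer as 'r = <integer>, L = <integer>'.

constraint per measurement: (x − r cos θ)² + (r sin θ − e)² = L²
subtracting the θ₁ and θ₂ equations cancels the r² and L² terms:
r = (x₁² − x₂²) / (2[(x₁cos θ₁ + e sin θ₁) − (x₂cos θ₂ + e sin θ₂)]) = 32.9999 → r = 33
L² = (x₁ − r cos θ₁)² + (r sin θ₁ − e)² = 72900.0124 → L = 270.0000 → L = 270
check at θ₃=283°: x = 275.1250 (printed 275.1250) ✓

r = 33, L = 270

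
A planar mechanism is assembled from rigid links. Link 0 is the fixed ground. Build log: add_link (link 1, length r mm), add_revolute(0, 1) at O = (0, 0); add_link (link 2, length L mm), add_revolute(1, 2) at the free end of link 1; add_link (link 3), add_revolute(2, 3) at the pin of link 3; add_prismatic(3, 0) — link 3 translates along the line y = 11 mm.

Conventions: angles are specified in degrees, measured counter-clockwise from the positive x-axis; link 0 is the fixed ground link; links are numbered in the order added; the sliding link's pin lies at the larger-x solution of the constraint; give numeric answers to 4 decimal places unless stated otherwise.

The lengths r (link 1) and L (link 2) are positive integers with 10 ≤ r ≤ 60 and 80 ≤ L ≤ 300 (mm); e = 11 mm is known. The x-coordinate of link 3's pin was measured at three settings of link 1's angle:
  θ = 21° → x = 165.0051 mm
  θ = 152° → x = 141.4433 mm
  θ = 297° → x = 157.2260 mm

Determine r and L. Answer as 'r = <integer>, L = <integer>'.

constraint per measurement: (x − r cos θ)² + (r sin θ − e)² = L²
subtracting the θ₁ and θ₂ equations cancels the r² and L² terms:
r = (x₁² − x₂²) / (2[(x₁cos θ₁ + e sin θ₁) − (x₂cos θ₂ + e sin θ₂)]) = 13.0000 → r = 13
L² = (x₁ − r cos θ₁)² + (r sin θ₁ − e)² = 23409.0060 → L = 153.0000 → L = 153
check at θ₃=297°: x = 157.2260 (printed 157.2260) ✓

r = 13, L = 153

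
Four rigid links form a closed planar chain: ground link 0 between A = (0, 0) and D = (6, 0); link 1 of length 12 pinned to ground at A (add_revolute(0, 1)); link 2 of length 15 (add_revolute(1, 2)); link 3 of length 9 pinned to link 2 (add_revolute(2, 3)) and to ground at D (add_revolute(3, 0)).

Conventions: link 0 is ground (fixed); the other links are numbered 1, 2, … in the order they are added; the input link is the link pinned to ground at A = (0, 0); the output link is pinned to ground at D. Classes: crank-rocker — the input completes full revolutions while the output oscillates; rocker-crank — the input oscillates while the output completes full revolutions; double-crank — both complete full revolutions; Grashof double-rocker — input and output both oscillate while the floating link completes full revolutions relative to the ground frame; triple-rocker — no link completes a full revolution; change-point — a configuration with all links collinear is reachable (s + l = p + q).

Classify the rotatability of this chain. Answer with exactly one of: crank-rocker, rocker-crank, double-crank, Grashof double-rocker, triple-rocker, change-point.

lengths: ground=6, input=12, coupler=15, output=9
sorted: s=6 (shortest), l=15 (longest), p+q=21
s + l = 21 vs p + q = 21
s + l = p + q → change-point (collinear configuration reachable)

change-point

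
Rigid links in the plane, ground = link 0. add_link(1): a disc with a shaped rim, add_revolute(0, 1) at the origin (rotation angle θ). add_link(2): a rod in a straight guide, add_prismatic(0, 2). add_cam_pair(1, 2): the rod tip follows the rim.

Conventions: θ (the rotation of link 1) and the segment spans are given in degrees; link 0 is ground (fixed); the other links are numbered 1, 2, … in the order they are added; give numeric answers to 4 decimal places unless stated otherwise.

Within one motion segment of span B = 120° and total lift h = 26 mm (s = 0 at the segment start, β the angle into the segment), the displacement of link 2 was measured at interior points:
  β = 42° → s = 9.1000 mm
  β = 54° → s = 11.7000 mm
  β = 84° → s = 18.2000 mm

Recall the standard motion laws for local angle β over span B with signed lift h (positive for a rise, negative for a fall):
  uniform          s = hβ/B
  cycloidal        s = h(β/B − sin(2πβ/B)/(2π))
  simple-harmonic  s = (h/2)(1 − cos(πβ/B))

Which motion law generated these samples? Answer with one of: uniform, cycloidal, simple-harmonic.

candidates at β/B = r: uniform s = h·r (linear in β); cycloidal s = h·(r − sin(2πr)/(2π)); simple-harmonic s = (h/2)(1 − cos(πr))
β=42°: printed 9.1000 | uniform 9.1000, cycloidal 5.7523, simple-harmonic 7.0981
β=54°: printed 11.7000 | uniform 11.7000, cycloidal 10.4213, simple-harmonic 10.9664
β=84°: printed 18.2000 | uniform 18.2000, cycloidal 22.1355, simple-harmonic 20.6412
only one law matches every sample → uniform

uniform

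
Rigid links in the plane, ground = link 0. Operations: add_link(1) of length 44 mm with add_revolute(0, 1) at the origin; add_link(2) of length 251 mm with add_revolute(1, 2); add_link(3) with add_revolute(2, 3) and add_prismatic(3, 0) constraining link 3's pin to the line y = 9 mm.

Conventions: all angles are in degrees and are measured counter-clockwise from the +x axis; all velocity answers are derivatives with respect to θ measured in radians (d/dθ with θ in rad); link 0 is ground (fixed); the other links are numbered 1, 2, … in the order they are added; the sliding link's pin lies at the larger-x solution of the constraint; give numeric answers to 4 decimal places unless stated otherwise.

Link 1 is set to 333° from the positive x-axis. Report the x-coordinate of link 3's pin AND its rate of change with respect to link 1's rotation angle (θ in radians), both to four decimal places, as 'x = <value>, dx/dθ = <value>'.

geometry: r = 44 mm, L = 251 mm, e = 9 mm
crank pin P = (r cos θ, r sin θ) = (39.204287, -19.975582)
h = r sin θ − e = -19.975582 − 9 = -28.975582
x = r cos θ + √(L² − h²) = 39.204287 + 249.321912 = 288.526199
dx/dθ = −r sin θ − h·r cos θ/√(L² − h²) (θ in radians; h = -28.975582) = 24.531808

x = 288.5262, dx/dθ = 24.5318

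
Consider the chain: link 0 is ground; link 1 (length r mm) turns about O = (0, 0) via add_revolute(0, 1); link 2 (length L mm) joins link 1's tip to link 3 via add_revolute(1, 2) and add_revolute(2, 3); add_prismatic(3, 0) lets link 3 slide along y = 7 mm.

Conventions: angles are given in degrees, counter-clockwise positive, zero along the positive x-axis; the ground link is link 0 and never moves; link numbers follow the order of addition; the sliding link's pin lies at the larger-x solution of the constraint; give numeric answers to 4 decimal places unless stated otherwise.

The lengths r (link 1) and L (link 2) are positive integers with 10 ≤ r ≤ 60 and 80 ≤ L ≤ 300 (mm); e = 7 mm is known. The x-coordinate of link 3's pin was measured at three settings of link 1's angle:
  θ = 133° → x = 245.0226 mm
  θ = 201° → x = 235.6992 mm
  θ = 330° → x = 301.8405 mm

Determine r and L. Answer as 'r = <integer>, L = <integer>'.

constraint per measurement: (x − r cos θ)² + (r sin θ − e)² = L²
subtracting the θ₁ and θ₂ equations cancels the r² and L² terms:
r = (x₁² − x₂²) / (2[(x₁cos θ₁ + e sin θ₁) − (x₂cos θ₂ + e sin θ₂)]) = 36.9999 → r = 37
L² = (x₁ − r cos θ₁)² + (r sin θ₁ − e)² = 73441.0041 → L = 271.0000 → L = 271
check at θ₃=330°: x = 301.8405 (printed 301.8405) ✓

r = 37, L = 271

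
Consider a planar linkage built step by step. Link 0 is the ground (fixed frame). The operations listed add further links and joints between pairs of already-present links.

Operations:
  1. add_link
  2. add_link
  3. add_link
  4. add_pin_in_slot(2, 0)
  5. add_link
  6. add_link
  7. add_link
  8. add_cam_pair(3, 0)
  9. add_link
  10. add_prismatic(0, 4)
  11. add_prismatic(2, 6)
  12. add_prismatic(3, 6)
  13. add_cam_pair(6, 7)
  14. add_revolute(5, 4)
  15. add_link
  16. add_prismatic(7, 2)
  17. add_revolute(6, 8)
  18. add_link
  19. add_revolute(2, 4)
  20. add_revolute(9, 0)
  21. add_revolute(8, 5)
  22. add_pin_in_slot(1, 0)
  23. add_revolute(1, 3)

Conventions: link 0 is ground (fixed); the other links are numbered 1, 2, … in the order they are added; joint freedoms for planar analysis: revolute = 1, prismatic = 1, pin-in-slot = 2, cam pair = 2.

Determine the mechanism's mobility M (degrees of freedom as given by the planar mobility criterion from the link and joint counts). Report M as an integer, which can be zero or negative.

(L,J1,J2)=(1,0,0); link0 fixed
link1: (2,0,0)
link2: (3,0,0)
link3: (4,0,0)
PS 2-0 [J2]: (4,0,1)
link4: (5,0,1)
link5: (6,0,1)
link6: (7,0,1)
C 3-0 [J2]: (7,0,2)
link7: (8,0,2)
P 0-4 [J1]: (8,1,2)
P 2-6 [J1]: (8,2,2)
P 3-6 [J1]: (8,3,2)
C 6-7 [J2]: (8,3,3)
R 5-4 [J1]: (8,4,3)
link8: (9,4,3)
P 7-2 [J1]: (9,5,3)
R 6-8 [J1]: (9,6,3)
link9: (10,6,3)
R 2-4 [J1]: (10,7,3)
R 9-0 [J1]: (10,8,3)
R 8-5 [J1]: (10,9,3)
PS 1-0 [J2]: (10,9,4)
R 1-3 [J1]: (10,10,4)
Grübler: 3·9 − 2·10 − 4 = 3

M = 3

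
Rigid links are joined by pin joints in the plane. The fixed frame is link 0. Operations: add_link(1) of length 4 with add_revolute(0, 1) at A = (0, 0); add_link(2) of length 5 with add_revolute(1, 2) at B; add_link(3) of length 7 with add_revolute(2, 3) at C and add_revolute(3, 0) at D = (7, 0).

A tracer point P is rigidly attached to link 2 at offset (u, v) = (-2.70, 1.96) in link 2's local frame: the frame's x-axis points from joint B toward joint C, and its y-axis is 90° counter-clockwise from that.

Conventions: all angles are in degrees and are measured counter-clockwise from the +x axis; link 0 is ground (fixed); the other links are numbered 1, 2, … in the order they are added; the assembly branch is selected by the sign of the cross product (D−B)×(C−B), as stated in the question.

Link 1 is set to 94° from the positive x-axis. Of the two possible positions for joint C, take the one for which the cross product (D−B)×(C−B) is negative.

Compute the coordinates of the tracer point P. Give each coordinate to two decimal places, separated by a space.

A=(0,0), D=(7.00,0)
B = A + 4.00·(cos94°, sin94°) = (-0.2790, 3.9903)
|BD| = 8.3010
circle(B,5.00) ∩ circle(D,7.00): a=2.7049, h=4.2052
  candidates: C₊=(4.1143,6.3775) cross=34.907; C₋=(0.0714,-0.9974) cross=-34.907
  branch - wants cross < 0 → take C=(0.0714,-0.9974) (cross=-34.907)
ex = (C−B)/|BC| = (0.0701,-0.9975); ey = (0.9975,0.0701)
P = B + -2.70·ex + 1.96·ey = (1.4869,6.8210)

1.49 6.82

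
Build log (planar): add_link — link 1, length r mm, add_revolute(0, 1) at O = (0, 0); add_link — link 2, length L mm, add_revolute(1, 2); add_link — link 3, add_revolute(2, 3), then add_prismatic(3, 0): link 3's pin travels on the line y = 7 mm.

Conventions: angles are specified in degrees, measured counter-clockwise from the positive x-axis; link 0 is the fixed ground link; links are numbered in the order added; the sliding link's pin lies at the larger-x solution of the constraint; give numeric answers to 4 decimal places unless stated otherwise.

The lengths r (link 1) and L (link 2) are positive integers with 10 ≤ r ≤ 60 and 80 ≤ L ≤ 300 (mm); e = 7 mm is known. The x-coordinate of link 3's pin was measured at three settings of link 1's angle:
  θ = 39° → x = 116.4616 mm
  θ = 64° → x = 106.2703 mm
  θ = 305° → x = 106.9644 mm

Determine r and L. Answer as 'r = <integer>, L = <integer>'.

constraint per measurement: (x − r cos θ)² + (r sin θ − e)² = L²
subtracting the θ₁ and θ₂ equations cancels the r² and L² terms:
r = (x₁² − x₂²) / (2[(x₁cos θ₁ + e sin θ₁) − (x₂cos θ₂ + e sin θ₂)]) = 27.0001 → r = 27
L² = (x₁ − r cos θ₁)² + (r sin θ₁ − e)² = 9216.0074 → L = 96.0000 → L = 96
check at θ₃=305°: x = 106.9644 (printed 106.9644) ✓

r = 27, L = 96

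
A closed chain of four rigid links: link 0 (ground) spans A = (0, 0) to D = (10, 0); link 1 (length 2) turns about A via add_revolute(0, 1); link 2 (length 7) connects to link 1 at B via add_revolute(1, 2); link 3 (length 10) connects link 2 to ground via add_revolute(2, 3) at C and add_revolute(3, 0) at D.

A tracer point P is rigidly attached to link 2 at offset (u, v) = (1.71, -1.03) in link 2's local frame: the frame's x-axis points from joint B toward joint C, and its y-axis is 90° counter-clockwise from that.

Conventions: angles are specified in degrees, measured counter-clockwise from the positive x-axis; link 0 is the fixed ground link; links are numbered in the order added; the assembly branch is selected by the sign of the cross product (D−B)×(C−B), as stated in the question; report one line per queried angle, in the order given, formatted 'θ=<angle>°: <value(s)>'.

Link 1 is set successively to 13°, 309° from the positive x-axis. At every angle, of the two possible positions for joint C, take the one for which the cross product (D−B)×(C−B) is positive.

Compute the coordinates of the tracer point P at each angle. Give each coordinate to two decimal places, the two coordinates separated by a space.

A=(0,0), D=(10.00,0)
θ=13°: B = A + 2.00·(cos13°, sin13°) = (1.9487, 0.4499)
θ=13°: |BD| = 8.0638
θ=13°: circle(B,7.00) ∩ circle(D,10.00): a=0.8696, h=6.9458
θ=13°:   candidates: C₊=(3.2045,7.3363) cross=56.009; C₋=(2.4295,-6.5336) cross=-56.009
θ=13°:   branch + wants cross > 0 → take C=(3.2045,7.3363) (cross=56.009)
θ=13°: ex = (C−B)/|BC| = (0.1794,0.9838); ey = (-0.9838,0.1794)
θ=13°: P = B + 1.71·ex + -1.03·ey = (3.2688,1.9474)
θ=309°: B = A + 2.00·(cos309°, sin309°) = (1.2586, -1.5543)
θ=309°: |BD| = 8.8785
θ=309°: circle(B,7.00) ∩ circle(D,10.00): a=1.5671, h=6.8223
θ=309°:   candidates: C₊=(1.6072,5.4370) cross=60.572; C₋=(3.9959,-7.9969) cross=-60.572
θ=309°:   branch + wants cross > 0 → take C=(1.6072,5.4370) (cross=60.572)
θ=309°: ex = (C−B)/|BC| = (0.0498,0.9988); ey = (-0.9988,0.0498)
θ=309°: P = B + 1.71·ex + -1.03·ey = (2.3725,0.1023)

θ=13°: 3.27 1.95
θ=309°: 2.37 0.10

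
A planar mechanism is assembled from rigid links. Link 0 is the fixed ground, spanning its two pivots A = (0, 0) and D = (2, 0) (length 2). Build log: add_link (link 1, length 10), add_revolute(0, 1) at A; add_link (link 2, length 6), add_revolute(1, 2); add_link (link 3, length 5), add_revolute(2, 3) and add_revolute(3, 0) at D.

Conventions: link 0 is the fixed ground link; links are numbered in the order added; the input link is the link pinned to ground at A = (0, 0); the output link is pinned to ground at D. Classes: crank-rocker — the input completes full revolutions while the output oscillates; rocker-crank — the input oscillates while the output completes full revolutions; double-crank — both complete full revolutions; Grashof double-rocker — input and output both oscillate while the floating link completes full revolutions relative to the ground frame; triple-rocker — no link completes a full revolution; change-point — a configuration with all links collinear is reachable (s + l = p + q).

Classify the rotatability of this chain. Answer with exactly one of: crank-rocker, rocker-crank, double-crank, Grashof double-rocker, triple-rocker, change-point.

lengths: ground=2, input=10, coupler=6, output=5
sorted: s=2 (shortest), l=10 (longest), p+q=11
s + l = 12 vs p + q = 11
s + l > p + q → non-Grashof → no link fully rotates → triple-rocker

triple-rocker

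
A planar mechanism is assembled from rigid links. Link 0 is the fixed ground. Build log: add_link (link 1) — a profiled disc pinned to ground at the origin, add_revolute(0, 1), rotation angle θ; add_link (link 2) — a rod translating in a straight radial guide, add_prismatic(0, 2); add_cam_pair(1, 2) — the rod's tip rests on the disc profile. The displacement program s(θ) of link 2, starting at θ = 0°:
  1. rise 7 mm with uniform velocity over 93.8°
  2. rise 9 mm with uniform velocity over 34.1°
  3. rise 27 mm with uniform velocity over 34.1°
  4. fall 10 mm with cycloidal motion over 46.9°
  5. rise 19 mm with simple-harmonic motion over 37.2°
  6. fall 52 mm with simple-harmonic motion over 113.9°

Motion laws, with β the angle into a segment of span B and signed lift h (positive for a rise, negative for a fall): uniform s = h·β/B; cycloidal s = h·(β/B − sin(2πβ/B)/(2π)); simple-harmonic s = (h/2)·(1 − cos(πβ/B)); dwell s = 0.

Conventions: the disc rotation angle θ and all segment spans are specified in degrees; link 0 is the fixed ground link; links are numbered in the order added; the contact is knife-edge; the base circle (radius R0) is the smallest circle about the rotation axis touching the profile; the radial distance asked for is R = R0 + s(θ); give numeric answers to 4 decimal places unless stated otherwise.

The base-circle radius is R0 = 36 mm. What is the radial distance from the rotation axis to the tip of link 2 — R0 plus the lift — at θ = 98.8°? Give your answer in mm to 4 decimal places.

seg 1 [0°–93.8°] uniform, h=7: full span → s += 7 → s = 7.0000
seg 2 [93.8°–127.9°] uniform, h=9: θ=98.8° here. β=5, B=34.1. 9·5/34.1 = 1.3196 → s = 8.3196
R = R0 + s = 36 + 8.3196 = 44.3196

44.3196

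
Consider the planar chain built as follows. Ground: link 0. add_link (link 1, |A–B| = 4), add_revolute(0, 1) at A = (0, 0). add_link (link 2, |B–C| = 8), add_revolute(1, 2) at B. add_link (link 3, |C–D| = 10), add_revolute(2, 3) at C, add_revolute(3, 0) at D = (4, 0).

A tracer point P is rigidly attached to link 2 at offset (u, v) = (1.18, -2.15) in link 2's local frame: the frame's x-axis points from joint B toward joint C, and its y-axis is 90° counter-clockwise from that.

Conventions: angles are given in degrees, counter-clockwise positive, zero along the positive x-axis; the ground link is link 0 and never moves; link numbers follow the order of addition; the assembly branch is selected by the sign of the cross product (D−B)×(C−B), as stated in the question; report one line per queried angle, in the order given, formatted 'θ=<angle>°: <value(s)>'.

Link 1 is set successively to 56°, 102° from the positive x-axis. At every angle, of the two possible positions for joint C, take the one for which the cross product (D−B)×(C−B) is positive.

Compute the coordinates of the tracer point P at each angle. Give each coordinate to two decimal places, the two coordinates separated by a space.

A=(0,0), D=(4.00,0)
θ=56°: B = A + 4.00·(cos56°, sin56°) = (2.2368, 3.3162)
θ=56°: |BD| = 3.7558
θ=56°: circle(B,8.00) ∩ circle(D,10.00): a=-2.9147, h=7.4501
θ=56°:   candidates: C₊=(7.4465,9.3873) cross=27.981; C₋=(-5.7097,2.3921) cross=-27.981
θ=56°:   branch + wants cross > 0 → take C=(7.4465,9.3873) (cross=27.981)
θ=56°: ex = (C−B)/|BC| = (0.6512,0.7589); ey = (-0.7589,0.6512)
θ=56°: P = B + 1.18·ex + -2.15·ey = (4.6368,2.8115)
θ=102°: B = A + 4.00·(cos102°, sin102°) = (-0.8316, 3.9126)
θ=102°: |BD| = 6.2172
θ=102°: circle(B,8.00) ∩ circle(D,10.00): a=0.2134, h=7.9972
θ=102°:   candidates: C₊=(4.3669,9.9933) cross=49.720; C₋=(-5.6986,-2.4366) cross=-49.720
θ=102°:   branch + wants cross > 0 → take C=(4.3669,9.9933) (cross=49.720)
θ=102°: ex = (C−B)/|BC| = (0.6498,0.7601); ey = (-0.7601,0.6498)
θ=102°: P = B + 1.18·ex + -2.15·ey = (1.5693,3.4124)

θ=56°: 4.64 2.81
θ=102°: 1.57 3.41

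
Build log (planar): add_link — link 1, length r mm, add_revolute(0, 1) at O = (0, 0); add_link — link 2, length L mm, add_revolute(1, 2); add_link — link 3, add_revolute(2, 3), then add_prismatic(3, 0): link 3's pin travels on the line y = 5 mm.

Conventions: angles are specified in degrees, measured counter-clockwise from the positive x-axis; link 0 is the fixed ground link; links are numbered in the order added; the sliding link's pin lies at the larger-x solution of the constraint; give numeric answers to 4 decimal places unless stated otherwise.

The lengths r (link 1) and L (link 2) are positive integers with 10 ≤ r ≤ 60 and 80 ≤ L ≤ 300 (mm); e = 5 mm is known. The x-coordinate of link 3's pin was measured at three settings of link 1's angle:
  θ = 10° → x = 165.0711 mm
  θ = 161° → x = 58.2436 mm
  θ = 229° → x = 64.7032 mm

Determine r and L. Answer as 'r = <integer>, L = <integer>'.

constraint per measurement: (x − r cos θ)² + (r sin θ − e)² = L²
subtracting the θ₁ and θ₂ equations cancels the r² and L² terms:
r = (x₁² − x₂²) / (2[(x₁cos θ₁ + e sin θ₁) − (x₂cos θ₂ + e sin θ₂)]) = 55.0000 → r = 55
L² = (x₁ − r cos θ₁)² + (r sin θ₁ − e)² = 12320.9987 → L = 111.0000 → L = 111
check at θ₃=229°: x = 64.7032 (printed 64.7032) ✓

r = 55, L = 111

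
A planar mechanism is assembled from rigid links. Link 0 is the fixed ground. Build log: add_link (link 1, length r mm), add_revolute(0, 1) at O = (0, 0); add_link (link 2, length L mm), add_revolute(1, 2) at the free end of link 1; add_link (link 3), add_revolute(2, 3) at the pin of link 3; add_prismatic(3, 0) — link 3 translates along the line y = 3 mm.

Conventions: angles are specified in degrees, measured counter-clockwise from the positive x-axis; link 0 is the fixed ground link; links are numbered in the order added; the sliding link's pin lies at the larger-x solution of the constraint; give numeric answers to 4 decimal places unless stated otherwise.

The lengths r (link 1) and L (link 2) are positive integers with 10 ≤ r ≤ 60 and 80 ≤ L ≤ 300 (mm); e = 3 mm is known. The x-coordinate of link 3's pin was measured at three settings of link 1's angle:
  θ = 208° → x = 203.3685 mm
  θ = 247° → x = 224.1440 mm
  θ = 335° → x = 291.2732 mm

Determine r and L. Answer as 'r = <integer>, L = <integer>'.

constraint per measurement: (x − r cos θ)² + (r sin θ − e)² = L²
subtracting the θ₁ and θ₂ equations cancels the r² and L² terms:
r = (x₁² − x₂²) / (2[(x₁cos θ₁ + e sin θ₁) − (x₂cos θ₂ + e sin θ₂)]) = 48.9999 → r = 49
L² = (x₁ − r cos θ₁)² + (r sin θ₁ − e)² = 61504.0167 → L = 248.0000 → L = 248
check at θ₃=335°: x = 291.2732 (printed 291.2732) ✓

r = 49, L = 248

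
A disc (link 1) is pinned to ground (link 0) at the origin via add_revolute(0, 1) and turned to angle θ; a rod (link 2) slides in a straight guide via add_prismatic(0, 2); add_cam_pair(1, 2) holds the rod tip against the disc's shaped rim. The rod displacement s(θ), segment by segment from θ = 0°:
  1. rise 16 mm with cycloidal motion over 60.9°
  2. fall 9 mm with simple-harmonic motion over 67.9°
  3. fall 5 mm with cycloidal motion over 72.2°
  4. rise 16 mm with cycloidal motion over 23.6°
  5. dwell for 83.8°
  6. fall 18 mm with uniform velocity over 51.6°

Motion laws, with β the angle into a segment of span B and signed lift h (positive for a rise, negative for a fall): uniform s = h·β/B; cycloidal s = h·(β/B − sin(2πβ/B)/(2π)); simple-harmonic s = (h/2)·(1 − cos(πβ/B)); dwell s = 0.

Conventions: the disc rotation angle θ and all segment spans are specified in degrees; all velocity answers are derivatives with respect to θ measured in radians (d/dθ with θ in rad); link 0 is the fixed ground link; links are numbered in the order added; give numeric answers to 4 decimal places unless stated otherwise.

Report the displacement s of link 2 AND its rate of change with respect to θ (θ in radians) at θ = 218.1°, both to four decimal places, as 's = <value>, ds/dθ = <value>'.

segment 1 (0° to 60.9°, cycloidal, h = 16) is passed completely: s = 0.0000 + (16) = 16.0000
segment 2 (60.9° to 128.8°, simple-harmonic, h = -9) is passed completely: s = 16.0000 + (-9) = 7.0000
segment 3 (128.8° to 201°, cycloidal, h = -5) is passed completely: s = 7.0000 + (-5) = 2.0000
θ = 218.1° falls in segment 4 (201° to 224.6°, cycloidal, h = 16): β = 218.1 − 201 = 17.1°, B = 23.6°; Δs = 16·(0.7246 − sin(2π·0.7246)/(2π)) = 14.1073; s = 2.0000 + 14.1073 = 16.1073
velocity in seg [201°–224.6°] (cycloidal), θ in radians: β = 17.1° = 0.2985 rad, B = 23.6° = 0.4119 rad; ds/dθ = (h/B)(1 − cos(2πβ/B)) = (16/0.4119)(1 − cos(2π·0.7246)) = 45.023354 mm/rad

s = 16.1073, ds/dθ = 45.0234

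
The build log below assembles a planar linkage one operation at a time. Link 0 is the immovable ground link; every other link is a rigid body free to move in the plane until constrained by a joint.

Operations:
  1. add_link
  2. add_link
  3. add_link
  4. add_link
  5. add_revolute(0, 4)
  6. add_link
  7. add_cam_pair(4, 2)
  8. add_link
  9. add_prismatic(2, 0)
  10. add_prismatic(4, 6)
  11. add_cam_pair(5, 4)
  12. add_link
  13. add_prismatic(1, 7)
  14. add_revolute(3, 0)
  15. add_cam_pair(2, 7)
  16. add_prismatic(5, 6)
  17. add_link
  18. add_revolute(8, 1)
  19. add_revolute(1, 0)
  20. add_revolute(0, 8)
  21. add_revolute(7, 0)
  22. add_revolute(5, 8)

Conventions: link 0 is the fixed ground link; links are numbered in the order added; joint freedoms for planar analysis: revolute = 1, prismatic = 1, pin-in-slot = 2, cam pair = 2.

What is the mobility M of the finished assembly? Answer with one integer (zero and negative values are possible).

L=1 J1=0 J2=0
add link → L=2 J1=0 J2=0
add link → L=3 J1=0 J2=0
add link → L=4 J1=0 J2=0
add link → L=5 J1=0 J2=0
R@0,4 dof=1 J1 → L=5 J1=1 J2=0
add link → L=6 J1=1 J2=0
C@4,2 dof=2 J2 → L=6 J1=1 J2=1
add link → L=7 J1=1 J2=1
P@2,0 dof=1 J1 → L=7 J1=2 J2=1
P@4,6 dof=1 J1 → L=7 J1=3 J2=1
C@5,4 dof=2 J2 → L=7 J1=3 J2=2
add link → L=8 J1=3 J2=2
P@1,7 dof=1 J1 → L=8 J1=4 J2=2
R@3,0 dof=1 J1 → L=8 J1=5 J2=2
C@2,7 dof=2 J2 → L=8 J1=5 J2=3
P@5,6 dof=1 J1 → L=8 J1=6 J2=3
add link → L=9 J1=6 J2=3
R@8,1 dof=1 J1 → L=9 J1=7 J2=3
R@1,0 dof=1 J1 → L=9 J1=8 J2=3
R@0,8 dof=1 J1 → L=9 J1=9 J2=3
R@7,0 dof=1 J1 → L=9 J1=10 J2=3
R@5,8 dof=1 J1 → L=9 J1=11 J2=3
M=3(L−1)−2J1−J2=3·8−2·11−3=-1

M = -1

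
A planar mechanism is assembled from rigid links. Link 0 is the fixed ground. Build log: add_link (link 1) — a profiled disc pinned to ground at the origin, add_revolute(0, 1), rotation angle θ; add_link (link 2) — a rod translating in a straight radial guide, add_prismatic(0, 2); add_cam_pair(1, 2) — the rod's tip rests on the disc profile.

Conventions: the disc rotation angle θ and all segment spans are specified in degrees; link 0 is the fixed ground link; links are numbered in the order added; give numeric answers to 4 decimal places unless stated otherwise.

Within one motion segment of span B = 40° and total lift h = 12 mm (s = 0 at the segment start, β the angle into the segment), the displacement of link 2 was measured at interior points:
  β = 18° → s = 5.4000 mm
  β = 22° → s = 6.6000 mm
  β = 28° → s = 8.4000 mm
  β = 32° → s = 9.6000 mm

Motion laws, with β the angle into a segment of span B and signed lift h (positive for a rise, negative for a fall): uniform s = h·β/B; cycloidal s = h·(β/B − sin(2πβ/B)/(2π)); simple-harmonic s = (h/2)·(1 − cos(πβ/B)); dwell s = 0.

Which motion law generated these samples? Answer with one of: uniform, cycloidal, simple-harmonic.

candidates at β/B = r: uniform s = h·r (linear in β); cycloidal s = h·(r − sin(2πr)/(2π)); simple-harmonic s = (h/2)(1 − cos(πr))
β=18°: printed 5.4000 | uniform 5.4000, cycloidal 4.8098, simple-harmonic 5.0614
β=22°: printed 6.6000 | uniform 6.6000, cycloidal 7.1902, simple-harmonic 6.9386
β=28°: printed 8.4000 | uniform 8.4000, cycloidal 10.2164, simple-harmonic 9.5267
β=32°: printed 9.6000 | uniform 9.6000, cycloidal 11.4164, simple-harmonic 10.8541
only one law matches every sample → uniform

uniform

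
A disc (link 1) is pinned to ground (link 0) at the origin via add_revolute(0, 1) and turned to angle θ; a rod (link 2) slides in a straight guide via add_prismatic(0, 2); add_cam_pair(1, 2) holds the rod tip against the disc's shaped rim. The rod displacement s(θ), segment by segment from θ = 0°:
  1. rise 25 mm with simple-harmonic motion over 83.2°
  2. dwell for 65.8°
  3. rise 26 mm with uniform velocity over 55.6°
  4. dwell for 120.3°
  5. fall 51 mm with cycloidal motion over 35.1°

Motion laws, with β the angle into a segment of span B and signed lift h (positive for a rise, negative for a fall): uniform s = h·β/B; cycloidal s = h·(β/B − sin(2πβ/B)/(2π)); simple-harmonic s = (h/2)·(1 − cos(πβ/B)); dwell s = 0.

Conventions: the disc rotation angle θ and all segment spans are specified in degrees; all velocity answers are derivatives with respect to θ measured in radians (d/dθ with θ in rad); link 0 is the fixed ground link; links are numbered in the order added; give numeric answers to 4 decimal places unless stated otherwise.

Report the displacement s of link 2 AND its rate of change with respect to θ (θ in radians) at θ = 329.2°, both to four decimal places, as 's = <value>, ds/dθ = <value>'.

segment 1 (0° to 83.2°, simple-harmonic, h = 25) is passed completely: s = 0.0000 + (25) = 25.0000
segment 2 (83.2° to 149°, dwell): s unchanged at 25.0000
segment 3 (149° to 204.6°, uniform, h = 26) is passed completely: s = 25.0000 + (26) = 51.0000
segment 4 (204.6° to 324.9°, dwell): s unchanged at 51.0000
θ = 329.2° falls in segment 5 (324.9° to 360°, cycloidal, h = -51): β = 329.2 − 324.9 = 4.3°, B = 35.1°; Δs = -51·(0.1225 − sin(2π·0.1225)/(2π)) = -0.5989; s = 51.0000 − 0.5989 = 50.4011
velocity in seg [324.9°–360°] (cycloidal), θ in radians: β = 4.3° = 0.0750 rad, B = 35.1° = 0.6126 rad; ds/dθ = (h/B)(1 − cos(2πβ/B)) = ((-51)/0.6126)(1 − cos(2π·0.1225)) = -23.468657 mm/rad

s = 50.4011, ds/dθ = -23.4687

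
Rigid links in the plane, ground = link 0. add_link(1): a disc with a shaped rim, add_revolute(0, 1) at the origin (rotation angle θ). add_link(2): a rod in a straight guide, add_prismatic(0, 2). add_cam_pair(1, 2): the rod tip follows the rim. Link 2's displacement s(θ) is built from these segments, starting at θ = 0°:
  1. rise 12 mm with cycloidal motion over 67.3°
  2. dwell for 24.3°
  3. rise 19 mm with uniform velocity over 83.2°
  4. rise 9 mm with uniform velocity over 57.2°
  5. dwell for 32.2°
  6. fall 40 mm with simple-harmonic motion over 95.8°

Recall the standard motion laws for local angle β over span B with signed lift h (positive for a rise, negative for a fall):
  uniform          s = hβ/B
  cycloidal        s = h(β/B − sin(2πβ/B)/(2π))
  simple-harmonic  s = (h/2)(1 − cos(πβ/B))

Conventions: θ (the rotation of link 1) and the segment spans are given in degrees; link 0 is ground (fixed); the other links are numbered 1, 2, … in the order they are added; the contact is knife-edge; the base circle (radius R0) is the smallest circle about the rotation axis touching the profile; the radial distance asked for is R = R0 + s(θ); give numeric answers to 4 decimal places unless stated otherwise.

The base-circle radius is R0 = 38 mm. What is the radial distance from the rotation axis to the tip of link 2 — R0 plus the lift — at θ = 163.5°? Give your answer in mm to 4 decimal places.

segment 1 (0° to 67.3°, cycloidal, h = 12) is passed completely: s = 0.0000 + (12) = 12.0000
segment 2 (67.3° to 91.6°, dwell): s unchanged at 12.0000
θ = 163.5° falls in segment 3 (91.6° to 174.8°, uniform, h = 19): β = 163.5 − 91.6 = 71.9°, B = 83.2°; Δs = 19·71.9/83.2 = 16.4195; s = 12.0000 + 16.4195 = 28.4195
R = R0 + s = 38 + 28.4195 = 66.4195

66.4195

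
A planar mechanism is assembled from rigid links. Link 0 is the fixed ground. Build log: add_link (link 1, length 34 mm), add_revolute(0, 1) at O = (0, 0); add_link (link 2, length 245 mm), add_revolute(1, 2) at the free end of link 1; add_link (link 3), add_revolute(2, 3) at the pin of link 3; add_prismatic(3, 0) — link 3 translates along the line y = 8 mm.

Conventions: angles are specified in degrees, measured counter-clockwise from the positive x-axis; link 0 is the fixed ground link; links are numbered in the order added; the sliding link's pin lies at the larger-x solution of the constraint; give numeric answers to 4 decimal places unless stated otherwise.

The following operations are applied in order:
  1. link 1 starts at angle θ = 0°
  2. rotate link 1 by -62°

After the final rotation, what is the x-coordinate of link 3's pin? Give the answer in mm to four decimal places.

geometry: r = 34 mm, L = 245 mm, e = 8 mm; θ starts at 0°
rotate link 1 by -62°: θ ← 0° -62° = -62°
crank pin P = (r cos θ, r sin θ) = (15.962033, -30.020218)
h = r sin θ − e = -30.020218 − 8 = -38.020218
x = r cos θ + √(L² − h²) = 15.962033 + 242.031946 = 257.993979

257.9940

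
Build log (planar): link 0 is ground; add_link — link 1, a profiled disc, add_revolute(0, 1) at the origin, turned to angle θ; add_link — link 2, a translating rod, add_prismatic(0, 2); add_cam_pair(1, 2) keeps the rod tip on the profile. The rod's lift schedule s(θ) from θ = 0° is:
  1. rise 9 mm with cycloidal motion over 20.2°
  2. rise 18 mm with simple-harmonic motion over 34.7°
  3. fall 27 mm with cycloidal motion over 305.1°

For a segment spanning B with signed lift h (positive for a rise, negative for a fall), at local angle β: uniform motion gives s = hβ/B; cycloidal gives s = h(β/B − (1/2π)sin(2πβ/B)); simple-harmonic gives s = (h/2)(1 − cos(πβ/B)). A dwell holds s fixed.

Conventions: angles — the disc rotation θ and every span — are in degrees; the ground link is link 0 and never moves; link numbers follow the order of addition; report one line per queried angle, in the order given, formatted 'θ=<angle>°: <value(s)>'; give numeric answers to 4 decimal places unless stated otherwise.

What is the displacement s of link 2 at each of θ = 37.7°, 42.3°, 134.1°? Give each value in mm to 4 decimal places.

seg 1 [0°–20.2°] cycloidal, h=9: full span → s += 9 → s = 9.0000
seg 2 [20.2°–54.9°] simple-harmonic, h=18: θ=37.7° here. β=17.5, B=34.7. 18/2·(1 − cos(π·0.5043)) = 9.1222 → s = 18.1222
seg 2 [20.2°–54.9°] simple-harmonic, h=18: θ=42.3° here. β=22.1, B=34.7. 18/2·(1 − cos(π·0.6369)) = 12.7522 → s = 21.7522
seg 2 [20.2°–54.9°] simple-harmonic, h=18: full span → s += 18 → s = 27.0000
seg 3 [54.9°–360°] cycloidal, h=-27: θ=134.1° here. β=79.2, B=305.1. -27·(0.2596 − sin(2π·0.2596)/(2π)) = -2.7195 → s = 24.2805

θ=37.7°: 18.1222
θ=42.3°: 21.7522
θ=134.1°: 24.2805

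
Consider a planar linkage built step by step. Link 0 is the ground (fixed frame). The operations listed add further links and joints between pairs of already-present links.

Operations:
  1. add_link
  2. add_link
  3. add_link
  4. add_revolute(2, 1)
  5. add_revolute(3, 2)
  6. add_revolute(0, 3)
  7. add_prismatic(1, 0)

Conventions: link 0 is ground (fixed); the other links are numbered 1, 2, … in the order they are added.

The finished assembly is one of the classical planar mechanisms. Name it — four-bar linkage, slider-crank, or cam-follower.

links: 4 (incl. ground); joints: 3 revolute, 1 prismatic, 0 higher (cam) pair, forming one closed loop
4 links, 3 revolutes + 1 prismatic in one loop → slider-crank

slider-crank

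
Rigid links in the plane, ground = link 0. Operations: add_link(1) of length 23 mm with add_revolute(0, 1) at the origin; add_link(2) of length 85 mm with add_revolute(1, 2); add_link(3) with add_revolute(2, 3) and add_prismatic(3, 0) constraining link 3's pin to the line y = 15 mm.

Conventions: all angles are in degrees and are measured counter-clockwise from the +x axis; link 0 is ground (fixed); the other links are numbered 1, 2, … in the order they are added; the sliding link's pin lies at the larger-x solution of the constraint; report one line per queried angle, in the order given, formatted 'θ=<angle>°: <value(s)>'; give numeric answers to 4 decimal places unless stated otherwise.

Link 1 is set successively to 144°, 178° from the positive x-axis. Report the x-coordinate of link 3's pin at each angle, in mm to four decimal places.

geometry: r = 23 mm, L = 85 mm, e = 15 mm
θ=144°: crank pin P = (r cos θ, r sin θ) = (-18.607391, 13.519061)
θ=144°: h = r sin θ − e = 13.519061 − 15 = -1.480939
θ=144°: x = r cos θ + √(L² − h²) = -18.607391 + 84.987098 = 66.379707
θ=178°: crank pin P = (r cos θ, r sin θ) = (-22.985989, 0.802688)
θ=178°: h = r sin θ − e = 0.802688 − 15 = -14.197312
θ=178°: x = r cos θ + √(L² − h²) = -22.985989 + 83.805945 = 60.819956

θ=144°: 66.3797
θ=178°: 60.8200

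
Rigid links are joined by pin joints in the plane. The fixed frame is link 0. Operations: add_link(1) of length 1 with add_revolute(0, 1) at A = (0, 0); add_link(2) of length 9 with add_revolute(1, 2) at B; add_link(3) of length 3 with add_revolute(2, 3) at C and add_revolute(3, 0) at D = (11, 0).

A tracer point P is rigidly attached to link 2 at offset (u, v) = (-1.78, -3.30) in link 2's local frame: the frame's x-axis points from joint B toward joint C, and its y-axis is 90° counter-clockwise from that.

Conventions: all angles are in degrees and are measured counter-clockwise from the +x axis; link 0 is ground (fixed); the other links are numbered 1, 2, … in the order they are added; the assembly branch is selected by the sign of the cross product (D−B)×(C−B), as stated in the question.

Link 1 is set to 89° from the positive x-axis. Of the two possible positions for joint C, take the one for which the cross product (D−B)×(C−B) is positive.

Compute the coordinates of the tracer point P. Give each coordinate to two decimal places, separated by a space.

A=(0,0), D=(11.00,0)
B = A + 1.00·(cos89°, sin89°) = (0.0175, 0.9998)
|BD| = 11.0280
circle(B,9.00) ∩ circle(D,3.00): a=8.7784, h=1.9848
  candidates: C₊=(8.9397,2.1806) cross=21.888; C₋=(8.5798,-1.7727) cross=-21.888
  branch + wants cross > 0 → take C=(8.9397,2.1806) (cross=21.888)
ex = (C−B)/|BC| = (0.9914,0.1312); ey = (-0.1312,0.9914)
P = B + -1.78·ex + -3.30·ey = (-1.3142,-2.5052)

-1.31 -2.51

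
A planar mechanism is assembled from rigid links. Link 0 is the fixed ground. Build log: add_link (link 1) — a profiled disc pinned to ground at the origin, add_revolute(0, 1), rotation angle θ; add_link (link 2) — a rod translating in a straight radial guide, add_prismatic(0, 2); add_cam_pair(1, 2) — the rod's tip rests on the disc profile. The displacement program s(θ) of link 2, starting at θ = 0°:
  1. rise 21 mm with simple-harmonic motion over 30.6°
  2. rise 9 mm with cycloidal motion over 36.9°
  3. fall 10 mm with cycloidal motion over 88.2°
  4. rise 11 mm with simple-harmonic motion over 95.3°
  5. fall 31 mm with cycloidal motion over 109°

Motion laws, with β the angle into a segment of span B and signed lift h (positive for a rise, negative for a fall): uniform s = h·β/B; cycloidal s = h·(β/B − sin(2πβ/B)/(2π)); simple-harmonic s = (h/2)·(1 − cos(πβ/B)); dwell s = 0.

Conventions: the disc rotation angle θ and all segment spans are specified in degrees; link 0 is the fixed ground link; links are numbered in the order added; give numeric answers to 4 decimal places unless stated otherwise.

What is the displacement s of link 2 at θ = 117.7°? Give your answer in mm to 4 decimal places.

seg 1 [0°–30.6°] simple-harmonic, h=21: full span → s += 21 → s = 21.0000
seg 2 [30.6°–67.5°] cycloidal, h=9: full span → s += 9 → s = 30.0000
seg 3 [67.5°–155.7°] cycloidal, h=-10: θ=117.7° here. β=50.2, B=88.2. -10·(0.5692 − sin(2π·0.5692)/(2π)) = -6.3617 → s = 23.6383

23.6383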